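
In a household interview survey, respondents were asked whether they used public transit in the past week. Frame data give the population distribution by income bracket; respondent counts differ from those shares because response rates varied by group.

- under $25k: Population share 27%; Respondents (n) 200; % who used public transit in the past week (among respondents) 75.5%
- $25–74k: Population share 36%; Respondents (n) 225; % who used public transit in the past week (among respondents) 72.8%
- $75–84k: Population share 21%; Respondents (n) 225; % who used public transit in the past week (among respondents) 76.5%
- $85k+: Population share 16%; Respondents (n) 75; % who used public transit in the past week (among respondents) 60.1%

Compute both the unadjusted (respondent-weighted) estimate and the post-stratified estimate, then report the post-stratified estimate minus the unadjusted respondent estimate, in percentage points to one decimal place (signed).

Naive respondent-only estimate (weights = respondent counts):
  (200/725)×75.5 + (225/725)×72.8 + (225/725)×76.5 + (75/725)×60.1 = 73.3793%
Post-stratified estimate weights by population shares:
  0.27×75.5 + 0.36×72.8 + 0.21×76.5 + 0.16×60.1 = 72.274%
Difference = 72.274 − 73.3793 = -1.1053 pp.

-1.1 percentage points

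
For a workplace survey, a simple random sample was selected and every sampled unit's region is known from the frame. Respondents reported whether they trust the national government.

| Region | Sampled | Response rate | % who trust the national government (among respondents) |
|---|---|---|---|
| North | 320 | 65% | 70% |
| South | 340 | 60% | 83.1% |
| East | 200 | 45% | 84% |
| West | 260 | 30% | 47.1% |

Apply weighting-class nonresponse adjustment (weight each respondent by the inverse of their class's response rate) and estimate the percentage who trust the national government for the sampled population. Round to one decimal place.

71.2%

Weighting each respondent by the inverse class response rate inflates each class back to its sampled size, so the class weight is n_sampled:
  North: 320 × 70 = 22,400
  South: 340 × 83.1 = 28254
  East: 200 × 84 = 16,800
  West: 260 × 47.1 = 12,246
Adjusted estimate = 79,700 / 1,120 = 71.1607 → 71.2%.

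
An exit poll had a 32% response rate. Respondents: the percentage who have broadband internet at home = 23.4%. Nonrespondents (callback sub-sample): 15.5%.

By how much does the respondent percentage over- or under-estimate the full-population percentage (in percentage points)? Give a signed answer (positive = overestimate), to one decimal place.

Nonresponse fraction = 1 − 0.32 = 0.68.
Bias = (nonresponse fraction) × (respondent percentage − nonrespondent percentage)
     = 0.68 × (23.4 − 15.5) = 0.68 × 7.9 = 5.372.

+5.4 percentage points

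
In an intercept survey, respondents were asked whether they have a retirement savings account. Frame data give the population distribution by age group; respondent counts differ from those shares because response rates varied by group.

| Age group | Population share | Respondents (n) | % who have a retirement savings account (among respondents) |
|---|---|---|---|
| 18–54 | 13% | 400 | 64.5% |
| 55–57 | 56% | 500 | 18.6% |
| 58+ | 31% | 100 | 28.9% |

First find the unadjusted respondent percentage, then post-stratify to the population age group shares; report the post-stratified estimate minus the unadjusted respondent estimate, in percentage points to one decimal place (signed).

Without adjustment, the pooled respondent share is:
  (400/1000)×64.5 + (500/1000)×18.6 + (100/1000)×28.9 = 37.99%
Post-stratifying to population shares instead:
  0.13×64.5 + 0.56×18.6 + 0.31×28.9 = 27.76%
Difference = 27.76 − 37.99 = -10.23 pp.

-10.2 percentage points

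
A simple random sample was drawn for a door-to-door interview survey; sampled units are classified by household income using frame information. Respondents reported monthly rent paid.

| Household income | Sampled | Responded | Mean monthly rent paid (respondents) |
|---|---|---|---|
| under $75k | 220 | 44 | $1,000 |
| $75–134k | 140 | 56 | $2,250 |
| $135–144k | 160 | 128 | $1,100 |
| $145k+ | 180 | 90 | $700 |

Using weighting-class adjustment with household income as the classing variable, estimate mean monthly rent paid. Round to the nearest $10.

Class response rates: under $75k 44/220 = 20%, $75–134k 56/140 = 40%, $135–144k 128/160 = 80%, $145k+ 90/180 = 50%.
Inverse-response-rate weighting restores each class to its sampled count, so class totals weight by n_sampled:
  under $75k: 220 × 1000 = 220,000
  $75–134k: 140 × 2250 = 315,000
  $135–144k: 160 × 1100 = 176,000
  $145k+: 180 × 700 = 126,000
Adjusted estimate = 837,000 / 700 = 1195.71 → $1,200.

$1,200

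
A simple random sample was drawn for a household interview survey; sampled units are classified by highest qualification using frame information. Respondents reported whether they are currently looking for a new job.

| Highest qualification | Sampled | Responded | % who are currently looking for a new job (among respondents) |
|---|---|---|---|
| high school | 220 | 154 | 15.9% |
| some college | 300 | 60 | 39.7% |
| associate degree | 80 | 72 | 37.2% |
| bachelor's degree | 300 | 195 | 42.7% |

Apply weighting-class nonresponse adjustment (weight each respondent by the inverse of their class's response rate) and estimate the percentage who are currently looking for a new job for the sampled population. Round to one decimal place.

Response rates by class: high school 154/220 = 70%, some college 60/300 = 20%, associate degree 72/80 = 90%, bachelor's degree 195/300 = 65%.
Weighting each respondent by the inverse class response rate inflates each class back to its sampled size, so the class weight is n_sampled:
  high school: 220 × 15.9 = 3498
  some college: 300 × 39.7 = 11,910
  associate degree: 80 × 37.2 = 2976
  bachelor's degree: 300 × 42.7 = 12,810
Adjusted estimate = 31,194 / 900 = 34.66 → 34.7%.

34.7%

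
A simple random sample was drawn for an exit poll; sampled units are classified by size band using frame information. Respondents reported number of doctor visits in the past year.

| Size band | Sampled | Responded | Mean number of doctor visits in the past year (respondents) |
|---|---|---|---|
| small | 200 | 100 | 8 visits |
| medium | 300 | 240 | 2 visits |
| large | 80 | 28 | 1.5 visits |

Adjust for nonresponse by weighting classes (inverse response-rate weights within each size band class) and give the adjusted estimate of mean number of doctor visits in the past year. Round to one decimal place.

Response rates by class: small 100/200 = 50%, medium 240/300 = 80%, large 28/80 = 35%.
Each respondent's weight = sampled/responded in their class; summing within a class gives n_sampled, so:
  small: 200 × 8 = 1600
  medium: 300 × 2 = 600
  large: 80 × 1.5 = 120
Adjusted estimate = 2320 / 580 = 4 → 4.0.

4.0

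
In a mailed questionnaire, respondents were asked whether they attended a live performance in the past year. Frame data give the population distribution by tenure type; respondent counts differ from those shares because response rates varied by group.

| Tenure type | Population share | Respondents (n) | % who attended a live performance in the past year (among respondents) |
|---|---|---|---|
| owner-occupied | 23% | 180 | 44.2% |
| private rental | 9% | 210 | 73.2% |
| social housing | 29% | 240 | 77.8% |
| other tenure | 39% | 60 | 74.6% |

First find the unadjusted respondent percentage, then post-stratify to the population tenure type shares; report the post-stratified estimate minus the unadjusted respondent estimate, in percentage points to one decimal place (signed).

Without adjustment, the pooled respondent share is:
  (180/690)×44.2 + (210/690)×73.2 + (240/690)×77.8 + (60/690)×74.6 = 67.3565%
Post-stratifying to population shares instead:
  0.23×44.2 + 0.09×73.2 + 0.29×77.8 + 0.39×74.6 = 68.41%
Difference = 68.41 − 67.3565 = 1.0535 pp.

+1.1 percentage points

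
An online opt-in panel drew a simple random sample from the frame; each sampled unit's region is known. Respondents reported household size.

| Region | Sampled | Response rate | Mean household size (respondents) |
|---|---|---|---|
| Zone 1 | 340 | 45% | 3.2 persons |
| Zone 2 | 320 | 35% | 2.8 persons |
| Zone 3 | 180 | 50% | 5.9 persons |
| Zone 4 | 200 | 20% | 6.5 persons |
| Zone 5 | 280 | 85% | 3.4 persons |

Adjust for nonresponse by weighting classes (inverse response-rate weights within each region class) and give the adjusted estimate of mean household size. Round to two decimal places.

Weighting each respondent by the inverse class response rate inflates each class back to its sampled size, so the class weight is n_sampled:
  Zone 1: 340 × 3.2 = 1088
  Zone 2: 320 × 2.8 = 896
  Zone 3: 180 × 5.9 = 1062
  Zone 4: 200 × 6.5 = 1300
  Zone 5: 280 × 3.4 = 952
Adjusted estimate = 5298 / 1,320 = 4.01364 → 4.01.

4.01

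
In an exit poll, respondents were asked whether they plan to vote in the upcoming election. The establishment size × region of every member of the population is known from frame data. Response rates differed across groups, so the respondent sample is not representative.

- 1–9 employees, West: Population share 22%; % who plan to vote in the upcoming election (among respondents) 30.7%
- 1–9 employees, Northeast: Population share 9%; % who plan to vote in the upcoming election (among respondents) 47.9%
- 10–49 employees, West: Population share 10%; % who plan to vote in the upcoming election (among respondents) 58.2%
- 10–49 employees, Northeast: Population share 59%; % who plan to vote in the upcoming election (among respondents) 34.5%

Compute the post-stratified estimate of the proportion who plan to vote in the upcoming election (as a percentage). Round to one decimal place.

Reweight to the known establishment size × region distribution:
  1–9 employees, West: 0.22 × 30.7 = 6.754
  1–9 employees, Northeast: 0.09 × 47.9 = 4.311
  10–49 employees, West: 0.1 × 58.2 = 5.82
  10–49 employees, Northeast: 0.59 × 34.5 = 20.355
Post-stratified estimate = 37.24 → 37.2%.

37.2%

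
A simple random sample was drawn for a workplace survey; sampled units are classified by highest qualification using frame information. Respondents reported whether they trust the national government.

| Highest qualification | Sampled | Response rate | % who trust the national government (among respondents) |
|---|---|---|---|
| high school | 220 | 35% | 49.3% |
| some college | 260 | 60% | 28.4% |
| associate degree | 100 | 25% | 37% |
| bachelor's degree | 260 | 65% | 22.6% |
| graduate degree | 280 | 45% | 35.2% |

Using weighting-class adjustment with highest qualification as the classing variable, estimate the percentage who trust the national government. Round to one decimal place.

33.6%

With weight = n_sampled/n_responded per class, the weighted class total is n_sampled:
  high school: 220 × 49.3 = 10,846
  some college: 260 × 28.4 = 7384
  associate degree: 100 × 37 = 3700
  bachelor's degree: 260 × 22.6 = 5876
  graduate degree: 280 × 35.2 = 9856
Adjusted estimate = 37,662 / 1,120 = 33.6268 → 33.6%.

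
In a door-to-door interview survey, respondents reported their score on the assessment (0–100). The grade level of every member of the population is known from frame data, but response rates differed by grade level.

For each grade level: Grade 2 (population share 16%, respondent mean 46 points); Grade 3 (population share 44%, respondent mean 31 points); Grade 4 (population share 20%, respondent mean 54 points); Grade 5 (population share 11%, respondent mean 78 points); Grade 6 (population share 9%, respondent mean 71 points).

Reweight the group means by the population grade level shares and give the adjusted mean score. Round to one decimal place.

Post-stratification weights by population share, not respondent share:
  Grade 2: 0.16 × 46 = 7.36
  Grade 3: 0.44 × 31 = 13.64
  Grade 4: 0.2 × 54 = 10.8
  Grade 5: 0.11 × 78 = 8.58
  Grade 6: 0.09 × 71 = 6.39
Post-stratified estimate = 46.77 → 46.8.

46.8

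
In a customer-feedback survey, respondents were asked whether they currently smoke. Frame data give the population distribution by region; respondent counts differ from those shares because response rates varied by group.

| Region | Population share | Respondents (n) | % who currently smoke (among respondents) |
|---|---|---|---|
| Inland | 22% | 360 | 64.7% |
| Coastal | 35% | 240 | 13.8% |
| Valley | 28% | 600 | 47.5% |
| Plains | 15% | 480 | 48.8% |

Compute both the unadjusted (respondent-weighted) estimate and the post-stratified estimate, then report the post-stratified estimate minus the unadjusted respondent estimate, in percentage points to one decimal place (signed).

-7.1 percentage points

Without adjustment, the pooled respondent share is:
  (360/1680)×64.7 + (240/1680)×13.8 + (600/1680)×47.5 + (480/1680)×48.8 = 46.7429%
Post-stratifying to population shares instead:
  0.22×64.7 + 0.35×13.8 + 0.28×47.5 + 0.15×48.8 = 39.684%
Difference = 39.684 − 46.7429 = -7.0589 pp.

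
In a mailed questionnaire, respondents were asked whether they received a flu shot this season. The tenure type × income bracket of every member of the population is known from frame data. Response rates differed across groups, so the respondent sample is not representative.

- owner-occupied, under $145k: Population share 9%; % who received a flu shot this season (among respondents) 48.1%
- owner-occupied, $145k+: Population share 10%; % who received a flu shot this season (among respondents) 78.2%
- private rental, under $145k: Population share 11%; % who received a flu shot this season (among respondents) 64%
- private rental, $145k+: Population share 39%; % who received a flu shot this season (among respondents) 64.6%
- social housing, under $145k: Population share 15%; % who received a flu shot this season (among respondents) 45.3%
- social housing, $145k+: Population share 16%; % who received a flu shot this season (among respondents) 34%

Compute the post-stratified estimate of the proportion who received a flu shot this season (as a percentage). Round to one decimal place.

Reweight to the known tenure type × income bracket distribution:
  owner-occupied, under $145k: 0.09 × 48.1 = 4.329
  owner-occupied, $145k+: 0.1 × 78.2 = 7.82
  private rental, under $145k: 0.11 × 64 = 7.04
  private rental, $145k+: 0.39 × 64.6 = 25.194
  social housing, under $145k: 0.15 × 45.3 = 6.795
  social housing, $145k+: 0.16 × 34 = 5.44
Post-stratified estimate = 56.618 → 56.6%.

56.6%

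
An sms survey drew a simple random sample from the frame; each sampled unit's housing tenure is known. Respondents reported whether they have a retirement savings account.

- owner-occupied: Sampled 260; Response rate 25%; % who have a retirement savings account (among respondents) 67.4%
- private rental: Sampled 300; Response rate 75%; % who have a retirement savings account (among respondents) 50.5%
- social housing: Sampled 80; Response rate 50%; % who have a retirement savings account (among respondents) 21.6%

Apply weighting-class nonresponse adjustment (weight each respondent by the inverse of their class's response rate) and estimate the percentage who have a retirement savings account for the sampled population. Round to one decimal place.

53.8%

Each respondent's weight = sampled/responded in their class; summing within a class gives n_sampled, so:
  owner-occupied: 260 × 67.4 = 17,524
  private rental: 300 × 50.5 = 15,150
  social housing: 80 × 21.6 = 1728
Adjusted estimate = 34,402 / 640 = 53.7531 → 53.8%.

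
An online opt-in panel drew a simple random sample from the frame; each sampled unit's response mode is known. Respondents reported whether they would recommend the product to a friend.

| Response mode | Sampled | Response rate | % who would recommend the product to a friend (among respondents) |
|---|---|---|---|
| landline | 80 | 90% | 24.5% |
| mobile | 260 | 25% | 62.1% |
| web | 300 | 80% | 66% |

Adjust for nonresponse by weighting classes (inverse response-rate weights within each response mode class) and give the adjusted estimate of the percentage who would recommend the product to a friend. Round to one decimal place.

With weight = n_sampled/n_responded per class, the weighted class total is n_sampled:
  landline: 80 × 24.5 = 1960
  mobile: 260 × 62.1 = 16,146
  web: 300 × 66 = 19,800
Adjusted estimate = 37,906 / 640 = 59.2281 → 59.2%.

59.2%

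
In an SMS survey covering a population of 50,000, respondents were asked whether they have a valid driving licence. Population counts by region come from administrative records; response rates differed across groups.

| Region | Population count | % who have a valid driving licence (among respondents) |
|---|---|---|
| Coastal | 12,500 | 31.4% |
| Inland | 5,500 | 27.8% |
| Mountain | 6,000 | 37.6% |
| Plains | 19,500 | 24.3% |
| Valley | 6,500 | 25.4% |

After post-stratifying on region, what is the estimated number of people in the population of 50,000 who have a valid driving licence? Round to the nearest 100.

14,100

Apply each group's respondent rate to its population count:
  Coastal: 12,500 × 31.4% = 3925
  Inland: 5,500 × 27.8% = 1529
  Mountain: 6,000 × 37.6% = 2256
  Plains: 19,500 × 24.3% = 4738.5
  Valley: 6,500 × 25.4% = 1651
Estimated total = 14099.5 → 14,100.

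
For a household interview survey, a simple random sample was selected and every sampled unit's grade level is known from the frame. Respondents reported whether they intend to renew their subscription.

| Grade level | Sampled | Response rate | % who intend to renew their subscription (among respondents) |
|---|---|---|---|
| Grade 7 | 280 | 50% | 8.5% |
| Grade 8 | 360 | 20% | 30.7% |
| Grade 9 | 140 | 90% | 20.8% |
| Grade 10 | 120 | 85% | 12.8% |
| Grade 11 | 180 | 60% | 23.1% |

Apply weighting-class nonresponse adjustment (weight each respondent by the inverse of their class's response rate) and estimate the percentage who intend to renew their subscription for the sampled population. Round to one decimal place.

20.4%

Weighting each respondent by the inverse class response rate inflates each class back to its sampled size, so the class weight is n_sampled:
  Grade 7: 280 × 8.5 = 2380
  Grade 8: 360 × 30.7 = 11,052
  Grade 9: 140 × 20.8 = 2912
  Grade 10: 120 × 12.8 = 1536
  Grade 11: 180 × 23.1 = 4158
Adjusted estimate = 22,038 / 1,080 = 20.4056 → 20.4%.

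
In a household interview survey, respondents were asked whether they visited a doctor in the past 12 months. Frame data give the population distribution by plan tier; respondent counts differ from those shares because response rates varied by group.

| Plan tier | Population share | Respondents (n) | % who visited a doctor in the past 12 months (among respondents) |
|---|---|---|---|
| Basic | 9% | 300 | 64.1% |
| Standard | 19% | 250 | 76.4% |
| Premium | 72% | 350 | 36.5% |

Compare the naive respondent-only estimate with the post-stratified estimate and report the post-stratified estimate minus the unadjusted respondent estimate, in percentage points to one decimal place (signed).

-10.2 percentage points

Without adjustment, the pooled respondent share is:
  (300/900)×64.1 + (250/900)×76.4 + (350/900)×36.5 = 56.7833%
Post-stratified estimate weights by population shares:
  0.09×64.1 + 0.19×76.4 + 0.72×36.5 = 46.565%
Difference = 46.565 − 56.7833 = -10.2183 pp.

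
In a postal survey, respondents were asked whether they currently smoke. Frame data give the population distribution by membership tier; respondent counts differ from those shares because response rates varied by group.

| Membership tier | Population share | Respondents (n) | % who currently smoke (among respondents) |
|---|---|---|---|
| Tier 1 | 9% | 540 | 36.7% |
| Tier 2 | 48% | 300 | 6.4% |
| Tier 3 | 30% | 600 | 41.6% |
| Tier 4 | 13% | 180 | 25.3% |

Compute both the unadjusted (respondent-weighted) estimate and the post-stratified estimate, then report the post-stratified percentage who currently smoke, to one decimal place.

22.1%

Unadjusted (pooled respondent) estimate weights by respondent counts:
  (540/1620)×36.7 + (300/1620)×6.4 + (600/1620)×41.6 + (180/1620)×25.3 = 31.637%
Reweighting by population membership tier shares:
  0.09×36.7 + 0.48×6.4 + 0.3×41.6 + 0.13×25.3 = 22.144%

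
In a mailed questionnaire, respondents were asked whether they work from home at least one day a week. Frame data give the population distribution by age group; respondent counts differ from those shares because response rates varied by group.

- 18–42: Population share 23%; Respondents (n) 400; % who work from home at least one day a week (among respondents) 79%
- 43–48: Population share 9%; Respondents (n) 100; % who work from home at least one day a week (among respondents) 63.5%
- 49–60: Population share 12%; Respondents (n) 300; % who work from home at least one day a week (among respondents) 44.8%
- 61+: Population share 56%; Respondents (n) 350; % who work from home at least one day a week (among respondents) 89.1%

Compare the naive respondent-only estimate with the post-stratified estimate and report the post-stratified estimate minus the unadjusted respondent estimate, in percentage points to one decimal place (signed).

Naive respondent-only estimate (weights = respondent counts):
  (400/1150)×79 + (100/1150)×63.5 + (300/1150)×44.8 + (350/1150)×89.1 = 71.8043%
Reweighting by population age group shares:
  0.23×79 + 0.09×63.5 + 0.12×44.8 + 0.56×89.1 = 79.157%
Difference = 79.157 − 71.8043 = 7.3527 pp.

+7.4 percentage points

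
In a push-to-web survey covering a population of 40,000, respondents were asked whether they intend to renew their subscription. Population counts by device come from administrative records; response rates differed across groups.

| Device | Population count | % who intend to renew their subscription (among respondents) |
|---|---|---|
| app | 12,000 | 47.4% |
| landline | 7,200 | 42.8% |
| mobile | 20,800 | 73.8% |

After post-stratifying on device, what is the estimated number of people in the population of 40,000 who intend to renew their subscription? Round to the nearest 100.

Estimated count per cell = population count × respondent percentage:
  app: 12,000 × 47.4% = 5688
  landline: 7,200 × 42.8% = 3081.6
  mobile: 20,800 × 73.8% = 15350.4
Estimated total = 24,120 → 24,100.

24,100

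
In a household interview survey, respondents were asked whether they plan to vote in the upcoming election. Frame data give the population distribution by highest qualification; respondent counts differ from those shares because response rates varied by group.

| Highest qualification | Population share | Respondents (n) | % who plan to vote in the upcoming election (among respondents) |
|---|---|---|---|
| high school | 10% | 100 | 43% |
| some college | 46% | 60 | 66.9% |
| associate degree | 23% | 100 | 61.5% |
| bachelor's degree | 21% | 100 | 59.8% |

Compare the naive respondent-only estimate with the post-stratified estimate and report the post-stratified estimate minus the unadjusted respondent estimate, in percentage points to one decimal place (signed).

+5.0 percentage points

Unadjusted (pooled respondent) estimate weights by respondent counts:
  (100/360)×43 + (60/360)×66.9 + (100/360)×61.5 + (100/360)×59.8 = 56.7889%
Post-stratified estimate weights by population shares:
  0.1×43 + 0.46×66.9 + 0.23×61.5 + 0.21×59.8 = 61.777%
Difference = 61.777 − 56.7889 = 4.9881 pp.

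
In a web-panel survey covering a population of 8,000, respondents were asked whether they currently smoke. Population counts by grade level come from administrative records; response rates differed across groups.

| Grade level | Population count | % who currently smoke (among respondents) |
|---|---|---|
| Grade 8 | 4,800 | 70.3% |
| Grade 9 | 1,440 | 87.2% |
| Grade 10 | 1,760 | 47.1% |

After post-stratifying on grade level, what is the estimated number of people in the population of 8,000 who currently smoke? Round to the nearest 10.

5,460

Each cell contributes its population count × the respondent rate:
  Grade 8: 4,800 × 70.3% = 3374.4
  Grade 9: 1,440 × 87.2% = 1255.68
  Grade 10: 1,760 × 47.1% = 828.96
Estimated total = 5459.04 → 5,460.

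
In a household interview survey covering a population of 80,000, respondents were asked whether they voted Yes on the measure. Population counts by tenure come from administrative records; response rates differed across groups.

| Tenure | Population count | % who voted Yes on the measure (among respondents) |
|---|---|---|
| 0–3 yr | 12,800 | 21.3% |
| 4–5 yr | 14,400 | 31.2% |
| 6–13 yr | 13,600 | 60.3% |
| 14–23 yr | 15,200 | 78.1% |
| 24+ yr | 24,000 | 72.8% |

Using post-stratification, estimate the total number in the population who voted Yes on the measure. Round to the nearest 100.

44,800

Estimated count per cell = population count × respondent percentage:
  0–3 yr: 12,800 × 21.3% = 2726.4
  4–5 yr: 14,400 × 31.2% = 4492.8
  6–13 yr: 13,600 × 60.3% = 8200.8
  14–23 yr: 15,200 × 78.1% = 11871.2
  24+ yr: 24,000 × 72.8% = 17,472
Estimated total = 44763.2 → 44,800.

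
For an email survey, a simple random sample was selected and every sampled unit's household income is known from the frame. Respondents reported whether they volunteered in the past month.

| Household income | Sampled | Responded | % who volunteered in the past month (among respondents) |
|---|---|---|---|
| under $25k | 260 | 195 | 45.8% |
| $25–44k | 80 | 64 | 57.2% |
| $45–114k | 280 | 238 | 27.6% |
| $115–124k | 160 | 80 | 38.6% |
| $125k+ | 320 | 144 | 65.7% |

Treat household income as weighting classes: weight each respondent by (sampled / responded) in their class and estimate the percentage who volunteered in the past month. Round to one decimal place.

Response rates by class: under $25k 195/260 = 75%, $25–44k 64/80 = 80%, $45–114k 238/280 = 85%, $115–124k 80/160 = 50%, $125k+ 144/320 = 45%.
Weighting each respondent by the inverse class response rate inflates each class back to its sampled size, so the class weight is n_sampled:
  under $25k: 260 × 45.8 = 11,908
  $25–44k: 80 × 57.2 = 4576
  $45–114k: 280 × 27.6 = 7728
  $115–124k: 160 × 38.6 = 6176
  $125k+: 320 × 65.7 = 21,024
Adjusted estimate = 51,412 / 1,100 = 46.7382 → 46.7%.

46.7%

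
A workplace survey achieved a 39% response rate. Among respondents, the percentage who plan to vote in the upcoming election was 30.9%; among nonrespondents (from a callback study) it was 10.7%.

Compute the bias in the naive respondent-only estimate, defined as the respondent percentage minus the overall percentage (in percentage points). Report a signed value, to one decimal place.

+12.3 percentage points

Nonresponse fraction = 1 − 0.39 = 0.61.
Bias = (nonresponse fraction) × (respondent percentage − nonrespondent percentage)
     = 0.61 × (30.9 − 10.7) = 0.61 × 20.2 = 12.322.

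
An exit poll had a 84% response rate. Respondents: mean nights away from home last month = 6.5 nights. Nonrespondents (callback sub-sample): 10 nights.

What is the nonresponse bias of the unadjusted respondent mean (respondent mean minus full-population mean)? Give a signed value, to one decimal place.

Nonresponse fraction = 1 − 0.84 = 0.16.
Bias = (nonresponse fraction) × (respondent mean − nonrespondent mean)
     = 0.16 × (6.5 − 10) = 0.16 × -3.5 = -0.56.

-0.6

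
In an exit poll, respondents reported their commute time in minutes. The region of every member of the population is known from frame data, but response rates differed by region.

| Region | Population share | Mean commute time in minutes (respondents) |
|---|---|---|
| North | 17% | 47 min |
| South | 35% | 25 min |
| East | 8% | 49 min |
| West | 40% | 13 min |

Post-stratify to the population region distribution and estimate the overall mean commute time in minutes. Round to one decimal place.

Post-stratification weights by population share, not respondent share:
  North: 0.17 × 47 = 7.99
  South: 0.35 × 25 = 8.75
  East: 0.08 × 49 = 3.92
  West: 0.4 × 13 = 5.2
Post-stratified estimate = 25.86 → 25.9.

25.9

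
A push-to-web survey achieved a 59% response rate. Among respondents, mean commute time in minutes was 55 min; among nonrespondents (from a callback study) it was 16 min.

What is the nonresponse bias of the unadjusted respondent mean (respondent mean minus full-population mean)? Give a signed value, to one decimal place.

Nonresponse fraction = 1 − 0.59 = 0.41.
Bias = (nonresponse fraction) × (respondent mean − nonrespondent mean)
     = 0.41 × (55 − 16) = 0.41 × 39 = 15.99.

+16.0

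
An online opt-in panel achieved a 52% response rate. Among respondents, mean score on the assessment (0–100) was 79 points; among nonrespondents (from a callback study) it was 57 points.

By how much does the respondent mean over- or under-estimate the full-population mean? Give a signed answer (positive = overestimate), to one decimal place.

+10.6

Nonresponse fraction = 1 − 0.52 = 0.48.
Bias = (nonresponse fraction) × (respondent mean − nonrespondent mean)
     = 0.48 × (79 − 57) = 0.48 × 22 = 10.56.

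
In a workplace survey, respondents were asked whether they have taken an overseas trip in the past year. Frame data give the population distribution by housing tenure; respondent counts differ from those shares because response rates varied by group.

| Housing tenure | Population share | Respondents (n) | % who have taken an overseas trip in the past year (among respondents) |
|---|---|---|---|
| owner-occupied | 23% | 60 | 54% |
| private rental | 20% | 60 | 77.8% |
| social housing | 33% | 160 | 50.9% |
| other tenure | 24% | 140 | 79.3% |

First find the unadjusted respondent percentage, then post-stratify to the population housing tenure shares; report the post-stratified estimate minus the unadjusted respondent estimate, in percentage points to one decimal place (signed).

-0.8 percentage points

Naive respondent-only estimate (weights = respondent counts):
  (60/420)×54 + (60/420)×77.8 + (160/420)×50.9 + (140/420)×79.3 = 64.6524%
Post-stratified estimate weights by population shares:
  0.23×54 + 0.2×77.8 + 0.33×50.9 + 0.24×79.3 = 63.809%
Difference = 63.809 − 64.6524 = -0.8434 pp.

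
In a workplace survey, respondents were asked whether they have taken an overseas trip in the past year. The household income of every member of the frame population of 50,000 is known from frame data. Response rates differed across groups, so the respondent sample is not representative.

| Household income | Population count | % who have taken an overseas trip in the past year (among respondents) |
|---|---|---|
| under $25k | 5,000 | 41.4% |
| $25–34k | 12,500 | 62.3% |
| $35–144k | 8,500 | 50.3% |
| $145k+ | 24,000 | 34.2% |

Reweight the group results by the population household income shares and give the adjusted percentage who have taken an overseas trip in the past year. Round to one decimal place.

Post-stratification weights by population share, not respondent share:
  under $25k: (5,000/50,000) × 41.4 = 4.14
  $25–34k: (12,500/50,000) × 62.3 = 15.575
  $35–144k: (8,500/50,000) × 50.3 = 8.551
  $145k+: (24,000/50,000) × 34.2 = 16.416
Post-stratified estimate = 44.682 → 44.7%.

44.7%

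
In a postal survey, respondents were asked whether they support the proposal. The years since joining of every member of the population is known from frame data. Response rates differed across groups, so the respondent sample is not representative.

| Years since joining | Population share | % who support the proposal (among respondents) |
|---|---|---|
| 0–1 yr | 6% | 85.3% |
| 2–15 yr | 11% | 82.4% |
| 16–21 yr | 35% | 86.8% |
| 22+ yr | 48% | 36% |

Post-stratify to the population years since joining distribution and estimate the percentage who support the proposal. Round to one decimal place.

Weight each group's respondent value by its population share:
  0–1 yr: 0.06 × 85.3 = 5.118
  2–15 yr: 0.11 × 82.4 = 9.064
  16–21 yr: 0.35 × 86.8 = 30.38
  22+ yr: 0.48 × 36 = 17.28
Post-stratified estimate = 61.842 → 61.8%.

61.8%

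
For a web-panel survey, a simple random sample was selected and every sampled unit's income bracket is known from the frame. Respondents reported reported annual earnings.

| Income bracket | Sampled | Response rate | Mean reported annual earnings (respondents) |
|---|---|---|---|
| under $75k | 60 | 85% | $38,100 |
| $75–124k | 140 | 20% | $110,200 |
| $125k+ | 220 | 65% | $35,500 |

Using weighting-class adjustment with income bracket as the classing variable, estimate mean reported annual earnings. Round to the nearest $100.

$60,800

Weighting each respondent by the inverse class response rate inflates each class back to its sampled size, so the class weight is n_sampled:
  under $75k: 60 × 38,100 = 2,286,000
  $75–124k: 140 × 110,200 = 15,428,000
  $125k+: 220 × 35,500 = 7,810,000
Adjusted estimate = 25,524,000 / 420 = 60771.4 → $60,800.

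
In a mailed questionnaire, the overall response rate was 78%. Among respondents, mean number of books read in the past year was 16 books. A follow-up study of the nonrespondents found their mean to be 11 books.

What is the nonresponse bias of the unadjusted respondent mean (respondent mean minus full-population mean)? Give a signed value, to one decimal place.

Nonresponse fraction = 1 − 0.78 = 0.22.
Bias = (nonresponse fraction) × (respondent mean − nonrespondent mean)
     = 0.22 × (16 − 11) = 0.22 × 5 = 1.1.

+1.1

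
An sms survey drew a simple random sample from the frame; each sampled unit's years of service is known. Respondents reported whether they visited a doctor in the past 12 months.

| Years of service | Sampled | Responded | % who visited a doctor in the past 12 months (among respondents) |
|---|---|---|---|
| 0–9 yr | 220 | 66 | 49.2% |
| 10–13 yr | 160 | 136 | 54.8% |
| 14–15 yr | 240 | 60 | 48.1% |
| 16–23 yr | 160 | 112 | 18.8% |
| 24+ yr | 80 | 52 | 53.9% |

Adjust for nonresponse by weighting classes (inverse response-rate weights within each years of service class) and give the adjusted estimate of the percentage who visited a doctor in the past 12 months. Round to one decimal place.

44.7%

Response rates by class: 0–9 yr 66/220 = 30%, 10–13 yr 136/160 = 85%, 14–15 yr 60/240 = 25%, 16–23 yr 112/160 = 70%, 24+ yr 52/80 = 65%.
With weight = n_sampled/n_responded per class, the weighted class total is n_sampled:
  0–9 yr: 220 × 49.2 = 10,824
  10–13 yr: 160 × 54.8 = 8768
  14–15 yr: 240 × 48.1 = 11,544
  16–23 yr: 160 × 18.8 = 3008
  24+ yr: 80 × 53.9 = 4312
Adjusted estimate = 38,456 / 860 = 44.7163 → 44.7%.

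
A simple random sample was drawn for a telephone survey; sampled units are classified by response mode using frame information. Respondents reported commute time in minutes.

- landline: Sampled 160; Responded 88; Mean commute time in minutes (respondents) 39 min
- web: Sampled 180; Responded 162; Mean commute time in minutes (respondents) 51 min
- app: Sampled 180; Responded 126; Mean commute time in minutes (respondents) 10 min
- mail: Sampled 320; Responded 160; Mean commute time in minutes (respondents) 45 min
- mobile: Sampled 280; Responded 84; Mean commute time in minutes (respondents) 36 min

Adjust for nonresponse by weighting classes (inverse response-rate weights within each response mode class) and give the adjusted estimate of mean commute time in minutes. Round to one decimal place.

Response rates by class: landline 88/160 = 55%, web 162/180 = 90%, app 126/180 = 70%, mail 160/320 = 50%, mobile 84/280 = 30%.
With weight = n_sampled/n_responded per class, the weighted class total is n_sampled:
  landline: 160 × 39 = 6240
  web: 180 × 51 = 9180
  app: 180 × 10 = 1800
  mail: 320 × 45 = 14,400
  mobile: 280 × 36 = 10,080
Adjusted estimate = 41,700 / 1,120 = 37.2321 → 37.2.

37.2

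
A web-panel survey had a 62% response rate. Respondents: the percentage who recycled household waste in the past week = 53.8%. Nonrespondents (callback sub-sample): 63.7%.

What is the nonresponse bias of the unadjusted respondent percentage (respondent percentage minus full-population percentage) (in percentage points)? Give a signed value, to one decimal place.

-3.8 percentage points

Nonresponse fraction = 1 − 0.62 = 0.38.
Bias = (nonresponse fraction) × (respondent percentage − nonrespondent percentage)
     = 0.38 × (53.8 − 63.7) = 0.38 × -9.9 = -3.762.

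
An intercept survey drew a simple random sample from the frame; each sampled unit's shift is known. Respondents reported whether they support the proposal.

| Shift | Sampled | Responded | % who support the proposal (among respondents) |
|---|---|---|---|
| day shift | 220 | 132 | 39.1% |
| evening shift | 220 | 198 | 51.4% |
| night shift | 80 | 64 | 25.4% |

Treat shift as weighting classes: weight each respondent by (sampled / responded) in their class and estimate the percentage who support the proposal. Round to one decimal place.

42.2%

Class response rates: day shift 132/220 = 60%, evening shift 198/220 = 90%, night shift 64/80 = 80%.
Inverse-response-rate weighting restores each class to its sampled count, so class totals weight by n_sampled:
  day shift: 220 × 39.1 = 8602
  evening shift: 220 × 51.4 = 11,308
  night shift: 80 × 25.4 = 2032
Adjusted estimate = 21,942 / 520 = 42.1962 → 42.2%.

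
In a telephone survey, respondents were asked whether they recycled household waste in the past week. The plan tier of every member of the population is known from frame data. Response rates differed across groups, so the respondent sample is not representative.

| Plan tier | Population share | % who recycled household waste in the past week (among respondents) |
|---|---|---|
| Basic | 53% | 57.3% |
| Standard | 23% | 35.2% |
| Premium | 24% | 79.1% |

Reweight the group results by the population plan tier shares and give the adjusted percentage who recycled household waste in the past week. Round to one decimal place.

Each cell contributes population-share × respondent value:
  Basic: 0.53 × 57.3 = 30.369
  Standard: 0.23 × 35.2 = 8.096
  Premium: 0.24 × 79.1 = 18.984
Post-stratified estimate = 57.449 → 57.4%.

57.4%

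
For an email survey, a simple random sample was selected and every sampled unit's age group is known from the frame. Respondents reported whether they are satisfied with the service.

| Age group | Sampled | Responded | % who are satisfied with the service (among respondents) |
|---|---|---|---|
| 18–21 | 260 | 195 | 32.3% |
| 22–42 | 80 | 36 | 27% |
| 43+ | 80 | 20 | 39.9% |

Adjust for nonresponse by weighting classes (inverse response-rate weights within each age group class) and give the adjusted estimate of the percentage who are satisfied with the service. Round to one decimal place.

Response rates by class: 18–21 195/260 = 75%, 22–42 36/80 = 45%, 43+ 20/80 = 25%.
Inverse-response-rate weighting restores each class to its sampled count, so class totals weight by n_sampled:
  18–21: 260 × 32.3 = 8398
  22–42: 80 × 27 = 2160
  43+: 80 × 39.9 = 3192
Adjusted estimate = 13,750 / 420 = 32.7381 → 32.7%.

32.7%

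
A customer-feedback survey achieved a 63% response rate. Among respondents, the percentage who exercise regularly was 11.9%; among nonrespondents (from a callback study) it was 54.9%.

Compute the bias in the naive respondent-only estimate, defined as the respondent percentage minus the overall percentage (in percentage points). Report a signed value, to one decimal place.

Nonresponse fraction = 1 − 0.63 = 0.37.
Bias = (nonresponse fraction) × (respondent percentage − nonrespondent percentage)
     = 0.37 × (11.9 − 54.9) = 0.37 × -43 = -15.91.

-15.9 percentage points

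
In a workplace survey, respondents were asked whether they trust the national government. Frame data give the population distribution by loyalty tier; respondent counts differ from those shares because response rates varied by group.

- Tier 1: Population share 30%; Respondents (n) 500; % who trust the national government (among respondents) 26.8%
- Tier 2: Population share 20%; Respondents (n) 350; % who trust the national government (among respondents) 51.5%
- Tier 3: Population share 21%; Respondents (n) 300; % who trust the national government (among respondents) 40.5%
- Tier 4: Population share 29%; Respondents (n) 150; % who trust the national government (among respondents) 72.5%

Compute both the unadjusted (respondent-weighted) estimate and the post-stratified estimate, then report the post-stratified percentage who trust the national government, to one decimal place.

47.9%

Naive respondent-only estimate (weights = respondent counts):
  (500/1300)×26.8 + (350/1300)×51.5 + (300/1300)×40.5 + (150/1300)×72.5 = 41.8846%
Reweighting by population loyalty tier shares:
  0.3×26.8 + 0.2×51.5 + 0.21×40.5 + 0.29×72.5 = 47.87%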